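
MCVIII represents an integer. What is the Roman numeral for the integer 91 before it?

MCVIII = 1108
1108 - 91 = 1017

MXVII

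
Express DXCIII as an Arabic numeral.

DXCIII: D=500, XC=90, I=1, I=1, I=1
500 + 90 + 1 + 1 + 1 = 593

593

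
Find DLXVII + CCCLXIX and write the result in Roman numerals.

DLXVII = 567
CCCLXIX = 369
567 + 369 = 936

CMXXXVI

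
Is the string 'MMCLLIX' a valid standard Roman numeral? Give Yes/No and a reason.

'MMCLLIX': L should not appear more than once

No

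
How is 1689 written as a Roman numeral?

Convert 1689 to Roman numerals:
  1689 contains 1×1000 (M)
  689 contains 1×500 (D)
  189 contains 1×100 (C)
  89 contains 1×50 (L)
  39 contains 3×10 (XXX)
  9 contains 1×9 (IX)

MDCLXXXIX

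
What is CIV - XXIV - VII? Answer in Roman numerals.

CIV = 104, XXIV = 24, VII = 7
104 - 24 = 80
80 - 7 = 73

LXXIII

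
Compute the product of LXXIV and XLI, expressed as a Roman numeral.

LXXIV = 74
XLI = 41
74 × 41 = 3034

MMMXXXIV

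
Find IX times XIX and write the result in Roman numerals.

IX = 9
XIX = 19
9 × 19 = 171

CLXXI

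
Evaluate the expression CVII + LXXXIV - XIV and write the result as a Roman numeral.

CVII = 107, LXXXIV = 84, XIV = 14
107 + 84 = 191
191 - 14 = 177

CLXXVII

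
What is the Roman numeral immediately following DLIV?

DLIV = 554; next is 555

DLV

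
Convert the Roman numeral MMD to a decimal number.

MMD: M=1000, M=1000, D=500
1000 + 1000 + 500 = 2500

2500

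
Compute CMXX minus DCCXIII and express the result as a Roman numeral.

CMXX = 920
DCCXIII = 713
920 - 713 = 207

CCVII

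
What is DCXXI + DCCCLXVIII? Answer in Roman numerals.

DCXXI = 621
DCCCLXVIII = 868
621 + 868 = 1489

MCDLXXXIX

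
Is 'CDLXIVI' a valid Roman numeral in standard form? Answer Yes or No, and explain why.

'CDLXIVI': I cannot come right after the subtractive pair IV: once I is subtracted in IV, the next symbol must be smaller than I

No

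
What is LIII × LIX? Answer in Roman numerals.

LIII = 53
LIX = 59
53 × 59 = 3127

MMMCXXVII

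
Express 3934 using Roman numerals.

Convert 3934 to Roman numerals:
  3934 contains 3×1000 (MMM)
  934 contains 1×900 (CM)
  34 contains 3×10 (XXX)
  4 contains 1×4 (IV)

MMMCMXXXIV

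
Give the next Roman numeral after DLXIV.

DLXIV = 564; next is 565

DLXV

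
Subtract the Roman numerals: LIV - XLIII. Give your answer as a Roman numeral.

LIV = 54
XLIII = 43
54 - 43 = 11

XI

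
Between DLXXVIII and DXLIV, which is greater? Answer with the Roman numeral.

DLXXVIII = 578
DXLIV = 544
578 is larger

DLXXVIII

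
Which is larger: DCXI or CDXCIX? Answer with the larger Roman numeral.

DCXI = 611
CDXCIX = 499
611 is larger

DCXI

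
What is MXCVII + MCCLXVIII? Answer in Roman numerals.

MXCVII = 1097
MCCLXVIII = 1268
1097 + 1268 = 2365

MMCCCLXV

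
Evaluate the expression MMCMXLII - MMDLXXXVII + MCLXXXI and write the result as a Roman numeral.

MMCMXLII = 2942, MMDLXXXVII = 2587, MCLXXXI = 1181
2942 - 2587 = 355
355 + 1181 = 1536

MDXXXVI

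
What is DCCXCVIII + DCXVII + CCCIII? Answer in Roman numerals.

DCCXCVIII = 798, DCXVII = 617, CCCIII = 303
798 + 617 = 1415
1415 + 303 = 1718

MDCCXVIII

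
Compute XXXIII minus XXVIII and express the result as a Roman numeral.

XXXIII = 33
XXVIII = 28
33 - 28 = 5

V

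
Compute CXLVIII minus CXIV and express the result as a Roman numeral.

CXLVIII = 148
CXIV = 114
148 - 114 = 34

XXXIV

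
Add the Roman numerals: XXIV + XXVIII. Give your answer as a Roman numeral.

XXIV = 24
XXVIII = 28
24 + 28 = 52

LII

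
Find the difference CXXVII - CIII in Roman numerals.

CXXVII = 127
CIII = 103
127 - 103 = 24

XXIV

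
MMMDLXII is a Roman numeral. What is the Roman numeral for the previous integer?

MMMDLXII = 3562; previous is 3561

MMMDLXI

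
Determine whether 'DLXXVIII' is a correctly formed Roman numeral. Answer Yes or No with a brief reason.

'DLXXVIII': Check the rules: uses only the symbols I, V, X, L, C, D, M; no symbol is repeated more than three times in a row; V, L and D each appear at most once; no smaller symbol precedes a larger one (values never increase from left to right). Value: D (500) + L (50) + X (10) + X (10) + V (5) + I (1) + I (1) + I (1) = 578. So it is a valid standard Roman numeral.

Yes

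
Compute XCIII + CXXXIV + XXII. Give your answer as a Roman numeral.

XCIII = 93, CXXXIV = 134, XXII = 22
93 + 134 = 227
227 + 22 = 249

CCXLIX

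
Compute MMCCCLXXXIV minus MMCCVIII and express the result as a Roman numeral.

MMCCCLXXXIV = 2384
MMCCVIII = 2208
2384 - 2208 = 176

CLXXVI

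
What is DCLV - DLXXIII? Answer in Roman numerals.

DCLV = 655
DLXXIII = 573
655 - 573 = 82

LXXXII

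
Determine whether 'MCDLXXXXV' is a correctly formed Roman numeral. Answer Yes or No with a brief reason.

'MCDLXXXXV': More than 3 consecutive X's

No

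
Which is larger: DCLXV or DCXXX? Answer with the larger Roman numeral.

DCLXV = 665
DCXXX = 630
665 is larger

DCLXV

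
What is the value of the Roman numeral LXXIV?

LXXIV: L=50, X=10, X=10, IV=4
50 + 10 + 10 + 4 = 74

74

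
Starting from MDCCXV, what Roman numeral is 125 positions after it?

MDCCXV = 1715
1715 + 125 = 1840

MDCCCXL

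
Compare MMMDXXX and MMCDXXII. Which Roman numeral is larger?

MMMDXXX = 3530
MMCDXXII = 2422
3530 is larger

MMMDXXX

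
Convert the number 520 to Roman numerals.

Convert 520 to Roman numerals:
  520 contains 1×500 (D)
  20 contains 2×10 (XX)

DXX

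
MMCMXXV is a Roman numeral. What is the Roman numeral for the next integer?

MMCMXXV = 2925; next is 2926

MMCMXXVI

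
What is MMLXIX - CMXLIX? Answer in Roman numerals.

MMLXIX = 2069
CMXLIX = 949
2069 - 949 = 1120

MCXX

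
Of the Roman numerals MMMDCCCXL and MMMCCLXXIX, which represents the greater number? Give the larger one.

MMMDCCCXL = 3840
MMMCCLXXIX = 3279
3840 is larger

MMMDCCCXL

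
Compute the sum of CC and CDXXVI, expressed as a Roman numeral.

CC = 200
CDXXVI = 426
200 + 426 = 626

DCXXVI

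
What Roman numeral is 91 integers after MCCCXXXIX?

MCCCXXXIX = 1339
1339 + 91 = 1430

MCDXXX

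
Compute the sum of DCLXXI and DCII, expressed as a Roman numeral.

DCLXXI = 671
DCII = 602
671 + 602 = 1273

MCCLXXIII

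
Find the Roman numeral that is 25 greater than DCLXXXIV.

DCLXXXIV = 684
684 + 25 = 709

DCCIX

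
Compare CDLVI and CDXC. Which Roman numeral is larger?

CDLVI = 456
CDXC = 490
490 is larger

CDXC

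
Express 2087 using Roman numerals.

Convert 2087 to Roman numerals:
  2087 contains 2×1000 (MM)
  87 contains 1×50 (L)
  37 contains 3×10 (XXX)
  7 contains 1×5 (V)
  2 contains 2×1 (II)

MMLXXXVII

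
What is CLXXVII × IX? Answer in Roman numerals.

CLXXVII = 177
IX = 9
177 × 9 = 1593

MDXCIII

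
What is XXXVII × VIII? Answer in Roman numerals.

XXXVII = 37
VIII = 8
37 × 8 = 296

CCXCVI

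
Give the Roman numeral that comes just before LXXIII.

LXXIII = 73; previous is 72

LXXII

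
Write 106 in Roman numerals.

Convert 106 to Roman numerals:
  106 contains 1×100 (C)
  6 contains 1×5 (V)
  1 contains 1×1 (I)

CVI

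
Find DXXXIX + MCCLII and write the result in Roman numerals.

DXXXIX = 539
MCCLII = 1252
539 + 1252 = 1791

MDCCXCI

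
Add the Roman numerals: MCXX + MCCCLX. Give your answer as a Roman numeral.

MCXX = 1120
MCCCLX = 1360
1120 + 1360 = 2480

MMCDLXXX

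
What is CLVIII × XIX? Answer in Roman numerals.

CLVIII = 158
XIX = 19
158 × 19 = 3002

MMMII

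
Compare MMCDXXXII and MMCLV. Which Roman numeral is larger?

MMCDXXXII = 2432
MMCLV = 2155
2432 is larger

MMCDXXXII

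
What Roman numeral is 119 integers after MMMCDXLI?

MMMCDXLI = 3441
3441 + 119 = 3560

MMMDLX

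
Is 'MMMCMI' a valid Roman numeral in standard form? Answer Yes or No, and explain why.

'MMMCMI': Check the rules: uses only the symbols I, V, X, L, C, D, M; no symbol is repeated more than three times in a row; V, L and D each appear at most once; the only place a smaller symbol precedes a larger one is the allowed subtractive pair CM, the symbol right after such a pair (if any) is smaller than the pair's first symbol, and otherwise the values never increase from left to right. Value: M (1000) + M (1000) + M (1000) + CM (900) + I (1) = 3901. So it is a valid standard Roman numeral.

Yes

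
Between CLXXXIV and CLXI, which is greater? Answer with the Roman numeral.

CLXXXIV = 184
CLXI = 161
184 is larger

CLXXXIV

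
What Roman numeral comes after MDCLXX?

MDCLXX = 1670, so the next integer is 1670 + 1 = 1671

MDCLXXI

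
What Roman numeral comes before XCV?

XCV = 95, so the previous integer is 95 - 1 = 94

XCIV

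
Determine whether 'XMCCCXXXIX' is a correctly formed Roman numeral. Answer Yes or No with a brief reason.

'XMCCCXXXIX': Invalid subtractive combination: XM

No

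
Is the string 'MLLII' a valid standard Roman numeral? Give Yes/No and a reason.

'MLLII': L should not appear more than once

No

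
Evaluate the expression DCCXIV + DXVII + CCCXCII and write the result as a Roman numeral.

DCCXIV = 714, DXVII = 517, CCCXCII = 392
714 + 517 = 1231
1231 + 392 = 1623

MDCXXIII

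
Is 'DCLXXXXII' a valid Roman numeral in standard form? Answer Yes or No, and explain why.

'DCLXXXXII': More than 3 consecutive X's

No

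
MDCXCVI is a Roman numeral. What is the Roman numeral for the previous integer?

MDCXCVI = 1696, so the previous integer is 1696 - 1 = 1695

MDCXCV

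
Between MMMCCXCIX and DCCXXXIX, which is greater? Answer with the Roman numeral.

MMMCCXCIX = 3299
DCCXXXIX = 739
3299 is larger

MMMCCXCIX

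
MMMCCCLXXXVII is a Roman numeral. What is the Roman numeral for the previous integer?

MMMCCCLXXXVII = 3387; previous is 3386

MMMCCCLXXXVI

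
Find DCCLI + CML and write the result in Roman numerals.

DCCLI = 751
CML = 950
751 + 950 = 1701

MDCCI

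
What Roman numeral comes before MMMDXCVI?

MMMDXCVI = 3596, so the previous integer is 3596 - 1 = 3595

MMMDXCV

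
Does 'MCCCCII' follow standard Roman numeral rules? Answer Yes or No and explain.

'MCCCCII': More than 3 consecutive C's

No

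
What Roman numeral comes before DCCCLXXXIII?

DCCCLXXXIII = 883, so the previous integer is 883 - 1 = 882

DCCCLXXXII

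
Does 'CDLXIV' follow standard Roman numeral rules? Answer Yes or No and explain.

'CDLXIV': Check the rules: uses only the symbols I, V, X, L, C, D, M; no symbol is repeated more than three times in a row; V, L and D each appear at most once; the only places a smaller symbol precedes a larger one are the allowed subtractive pairs CD, IV, the symbol right after such a pair (if any) is smaller than the pair's first symbol, and otherwise the values never increase from left to right. Value: CD (400) + L (50) + X (10) + IV (4) = 464. So it is a valid standard Roman numeral.

Yes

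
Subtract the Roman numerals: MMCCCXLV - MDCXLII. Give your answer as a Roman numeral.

MMCCCXLV = 2345
MDCXLII = 1642
2345 - 1642 = 703

DCCIII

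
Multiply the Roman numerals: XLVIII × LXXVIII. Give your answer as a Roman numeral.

XLVIII = 48
LXXVIII = 78
48 × 78 = 3744

MMMDCCXLIV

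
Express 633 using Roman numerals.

Convert 633 to Roman numerals:
  633 contains 1×500 (D)
  133 contains 1×100 (C)
  33 contains 3×10 (XXX)
  3 contains 3×1 (III)

DCXXXIII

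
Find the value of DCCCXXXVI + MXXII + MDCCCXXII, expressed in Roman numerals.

DCCCXXXVI = 836, MXXII = 1022, MDCCCXXII = 1822
836 + 1022 = 1858
1858 + 1822 = 3680

MMMDCLXXX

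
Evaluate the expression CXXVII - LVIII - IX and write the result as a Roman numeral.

CXXVII = 127, LVIII = 58, IX = 9
127 - 58 = 69
69 - 9 = 60

LX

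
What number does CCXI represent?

CCXI: C=100, C=100, X=10, I=1
100 + 100 + 10 + 1 = 211

211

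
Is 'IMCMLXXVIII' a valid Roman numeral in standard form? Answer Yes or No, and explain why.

'IMCMLXXVIII': Invalid subtractive combination: IM

No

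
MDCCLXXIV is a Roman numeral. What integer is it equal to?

MDCCLXXIV: M=1000, D=500, C=100, C=100, L=50, X=10, X=10, IV=4
1000 + 500 + 100 + 100 + 50 + 10 + 10 + 4 = 1774

1774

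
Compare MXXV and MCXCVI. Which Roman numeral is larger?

MXXV = 1025
MCXCVI = 1196
1196 is larger

MCXCVI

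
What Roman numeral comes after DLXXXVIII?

DLXXXVIII = 588; next is 589

DLXXXIX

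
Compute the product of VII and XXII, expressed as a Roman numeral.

VII = 7
XXII = 22
7 × 22 = 154

CLIV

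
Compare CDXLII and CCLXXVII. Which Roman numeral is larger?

CDXLII = 442
CCLXXVII = 277
442 is larger

CDXLII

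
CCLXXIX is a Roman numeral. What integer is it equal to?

CCLXXIX: C=100, C=100, L=50, X=10, X=10, IX=9
100 + 100 + 50 + 10 + 10 + 9 = 279

279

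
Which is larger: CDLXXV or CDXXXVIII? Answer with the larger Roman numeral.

CDLXXV = 475
CDXXXVIII = 438
475 is larger

CDLXXV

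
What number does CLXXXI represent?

CLXXXI: C=100, L=50, X=10, X=10, X=10, I=1
100 + 50 + 10 + 10 + 10 + 1 = 181

181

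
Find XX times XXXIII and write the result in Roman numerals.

XX = 20
XXXIII = 33
20 × 33 = 660

DCLX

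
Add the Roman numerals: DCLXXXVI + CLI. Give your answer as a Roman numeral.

DCLXXXVI = 686
CLI = 151
686 + 151 = 837

DCCCXXXVII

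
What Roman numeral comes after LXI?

LXI = 61; next is 62

LXII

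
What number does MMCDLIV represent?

MMCDLIV: M=1000, M=1000, CD=400, L=50, IV=4
1000 + 1000 + 400 + 50 + 4 = 2454

2454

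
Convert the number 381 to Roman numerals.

Convert 381 to Roman numerals:
  381 contains 3×100 (CCC)
  81 contains 1×50 (L)
  31 contains 3×10 (XXX)
  1 contains 1×1 (I)

CCCLXXXI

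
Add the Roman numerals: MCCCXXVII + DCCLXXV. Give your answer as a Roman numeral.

MCCCXXVII = 1327
DCCLXXV = 775
1327 + 775 = 2102

MMCII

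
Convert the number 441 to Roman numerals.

Convert 441 to Roman numerals:
  441 contains 1×400 (CD)
  41 contains 1×40 (XL)
  1 contains 1×1 (I)

CDXLI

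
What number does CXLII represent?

CXLII: C=100, XL=40, I=1, I=1
100 + 40 + 1 + 1 = 142

142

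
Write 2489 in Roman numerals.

Convert 2489 to Roman numerals:
  2489 contains 2×1000 (MM)
  489 contains 1×400 (CD)
  89 contains 1×50 (L)
  39 contains 3×10 (XXX)
  9 contains 1×9 (IX)

MMCDLXXXIX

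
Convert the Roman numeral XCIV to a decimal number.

XCIV: XC=90, IV=4
90 + 4 = 94

94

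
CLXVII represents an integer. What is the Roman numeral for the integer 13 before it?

CLXVII = 167
167 - 13 = 154

CLIV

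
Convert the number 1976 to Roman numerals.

Convert 1976 to Roman numerals:
  1976 contains 1×1000 (M)
  976 contains 1×900 (CM)
  76 contains 1×50 (L)
  26 contains 2×10 (XX)
  6 contains 1×5 (V)
  1 contains 1×1 (I)

MCMLXXVI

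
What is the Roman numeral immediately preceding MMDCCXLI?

MMDCCXLI = 2741, so the previous integer is 2741 - 1 = 2740

MMDCCXL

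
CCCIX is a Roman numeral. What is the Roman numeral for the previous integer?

CCCIX = 309, so the previous integer is 309 - 1 = 308

CCCVIII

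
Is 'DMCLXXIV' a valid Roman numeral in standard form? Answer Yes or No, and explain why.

'DMCLXXIV': Invalid subtractive combination: DM

No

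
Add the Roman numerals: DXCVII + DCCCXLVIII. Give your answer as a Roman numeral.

DXCVII = 597
DCCCXLVIII = 848
597 + 848 = 1445

MCDXLV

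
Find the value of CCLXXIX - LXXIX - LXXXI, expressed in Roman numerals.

CCLXXIX = 279, LXXIX = 79, LXXXI = 81
279 - 79 = 200
200 - 81 = 119

CXIX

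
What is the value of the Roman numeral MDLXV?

MDLXV: M=1000, D=500, L=50, X=10, V=5
1000 + 500 + 50 + 10 + 5 = 1565

1565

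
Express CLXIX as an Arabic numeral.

CLXIX: C=100, L=50, X=10, IX=9
100 + 50 + 10 + 9 = 169

169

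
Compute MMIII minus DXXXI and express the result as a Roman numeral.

MMIII = 2003
DXXXI = 531
2003 - 531 = 1472

MCDLXXII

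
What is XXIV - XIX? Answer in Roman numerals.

XXIV = 24
XIX = 19
24 - 19 = 5

V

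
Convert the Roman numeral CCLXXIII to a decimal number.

CCLXXIII: C=100, C=100, L=50, X=10, X=10, I=1, I=1, I=1
100 + 100 + 50 + 10 + 10 + 1 + 1 + 1 = 273

273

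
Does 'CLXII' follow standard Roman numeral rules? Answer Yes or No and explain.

'CLXII': Check the rules: uses only the symbols I, V, X, L, C, D, M; no symbol is repeated more than three times in a row; V, L and D each appear at most once; no smaller symbol precedes a larger one (values never increase from left to right). Value: C (100) + L (50) + X (10) + I (1) + I (1) = 162. So it is a valid standard Roman numeral.

Yes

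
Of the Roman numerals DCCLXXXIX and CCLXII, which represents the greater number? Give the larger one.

DCCLXXXIX = 789
CCLXII = 262
789 is larger

DCCLXXXIX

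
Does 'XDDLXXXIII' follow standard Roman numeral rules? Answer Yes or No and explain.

'XDDLXXXIII': D should not appear more than once

No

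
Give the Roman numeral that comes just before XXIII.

XXIII = 23; previous is 22

XXII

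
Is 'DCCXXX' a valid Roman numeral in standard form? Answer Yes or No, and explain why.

'DCCXXX': Check the rules: uses only the symbols I, V, X, L, C, D, M; no symbol is repeated more than three times in a row; V, L and D each appear at most once; no smaller symbol precedes a larger one (values never increase from left to right). Value: D (500) + C (100) + C (100) + X (10) + X (10) + X (10) = 730. So it is a valid standard Roman numeral.

Yes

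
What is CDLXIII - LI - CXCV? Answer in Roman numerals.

CDLXIII = 463, LI = 51, CXCV = 195
463 - 51 = 412
412 - 195 = 217

CCXVII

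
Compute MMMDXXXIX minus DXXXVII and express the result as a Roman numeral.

MMMDXXXIX = 3539
DXXXVII = 537
3539 - 537 = 3002

MMMII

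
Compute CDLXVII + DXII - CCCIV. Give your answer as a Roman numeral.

CDLXVII = 467, DXII = 512, CCCIV = 304
467 + 512 = 979
979 - 304 = 675

DCLXXV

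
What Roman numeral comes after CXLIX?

CXLIX = 149; next is 150

CL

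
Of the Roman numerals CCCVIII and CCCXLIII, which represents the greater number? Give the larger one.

CCCVIII = 308
CCCXLIII = 343
343 is larger

CCCXLIII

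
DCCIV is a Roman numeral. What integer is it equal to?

DCCIV: D=500, C=100, C=100, IV=4
500 + 100 + 100 + 4 = 704

704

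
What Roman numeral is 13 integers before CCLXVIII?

CCLXVIII = 268
268 - 13 = 255

CCLV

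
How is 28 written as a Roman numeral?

Convert 28 to Roman numerals:
  28 contains 2×10 (XX)
  8 contains 1×5 (V)
  3 contains 3×1 (III)

XXVIII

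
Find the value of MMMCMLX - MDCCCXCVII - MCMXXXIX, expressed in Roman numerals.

MMMCMLX = 3960, MDCCCXCVII = 1897, MCMXXXIX = 1939
3960 - 1897 = 2063
2063 - 1939 = 124

CXXIV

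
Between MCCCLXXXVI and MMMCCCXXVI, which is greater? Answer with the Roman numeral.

MCCCLXXXVI = 1386
MMMCCCXXVI = 3326
3326 is larger

MMMCCCXXVI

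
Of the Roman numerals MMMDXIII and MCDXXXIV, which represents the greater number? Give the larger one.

MMMDXIII = 3513
MCDXXXIV = 1434
3513 is larger

MMMDXIII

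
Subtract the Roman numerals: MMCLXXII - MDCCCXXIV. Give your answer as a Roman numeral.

MMCLXXII = 2172
MDCCCXXIV = 1824
2172 - 1824 = 348

CCCXLVIII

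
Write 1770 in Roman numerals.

Convert 1770 to Roman numerals:
  1770 contains 1×1000 (M)
  770 contains 1×500 (D)
  270 contains 2×100 (CC)
  70 contains 1×50 (L)
  20 contains 2×10 (XX)

MDCCLXX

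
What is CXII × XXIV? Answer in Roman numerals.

CXII = 112
XXIV = 24
112 × 24 = 2688

MMDCLXXXVIII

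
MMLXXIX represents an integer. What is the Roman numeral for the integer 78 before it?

MMLXXIX = 2079
2079 - 78 = 2001

MMI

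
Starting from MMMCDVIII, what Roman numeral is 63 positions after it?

MMMCDVIII = 3408
3408 + 63 = 3471

MMMCDLXXI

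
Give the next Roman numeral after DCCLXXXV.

DCCLXXXV = 785; next is 786

DCCLXXXVI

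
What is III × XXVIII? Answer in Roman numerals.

III = 3
XXVIII = 28
3 × 28 = 84

LXXXIV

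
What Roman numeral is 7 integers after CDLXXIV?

CDLXXIV = 474
474 + 7 = 481

CDLXXXI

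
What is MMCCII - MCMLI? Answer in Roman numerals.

MMCCII = 2202
MCMLI = 1951
2202 - 1951 = 251

CCLI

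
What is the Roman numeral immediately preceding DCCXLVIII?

DCCXLVIII = 748, so the previous integer is 748 - 1 = 747

DCCXLVII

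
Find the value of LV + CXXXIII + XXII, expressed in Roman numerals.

LV = 55, CXXXIII = 133, XXII = 22
55 + 133 = 188
188 + 22 = 210

CCX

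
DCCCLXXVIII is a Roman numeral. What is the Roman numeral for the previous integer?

DCCCLXXVIII = 878, so the previous integer is 878 - 1 = 877

DCCCLXXVII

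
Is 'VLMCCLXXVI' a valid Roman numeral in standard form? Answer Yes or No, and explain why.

'VLMCCLXXVI': V should not appear more than once

No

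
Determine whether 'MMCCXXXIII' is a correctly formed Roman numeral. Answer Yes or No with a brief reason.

'MMCCXXXIII': Check the rules: uses only the symbols I, V, X, L, C, D, M; no symbol is repeated more than three times in a row; V, L and D each appear at most once; no smaller symbol precedes a larger one (values never increase from left to right). Value: M (1000) + M (1000) + C (100) + C (100) + X (10) + X (10) + X (10) + I (1) + I (1) + I (1) = 2233. So it is a valid standard Roman numeral.

Yes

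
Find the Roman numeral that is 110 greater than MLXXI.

MLXXI = 1071
1071 + 110 = 1181

MCLXXXI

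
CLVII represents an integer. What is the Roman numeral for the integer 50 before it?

CLVII = 157
157 - 50 = 107

CVII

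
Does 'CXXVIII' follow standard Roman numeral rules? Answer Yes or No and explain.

'CXXVIII': Check the rules: uses only the symbols I, V, X, L, C, D, M; no symbol is repeated more than three times in a row; V, L and D each appear at most once; no smaller symbol precedes a larger one (values never increase from left to right). Value: C (100) + X (10) + X (10) + V (5) + I (1) + I (1) + I (1) = 128. So it is a valid standard Roman numeral.

Yes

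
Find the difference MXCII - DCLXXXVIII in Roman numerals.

MXCII = 1092
DCLXXXVIII = 688
1092 - 688 = 404

CDIV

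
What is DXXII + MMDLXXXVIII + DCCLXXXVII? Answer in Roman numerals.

DXXII = 522, MMDLXXXVIII = 2588, DCCLXXXVII = 787
522 + 2588 = 3110
3110 + 787 = 3897

MMMDCCCXCVII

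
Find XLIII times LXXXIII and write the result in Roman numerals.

XLIII = 43
LXXXIII = 83
43 × 83 = 3569

MMMDLXIX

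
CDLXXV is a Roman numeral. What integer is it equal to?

CDLXXV: CD=400, L=50, X=10, X=10, V=5
400 + 50 + 10 + 10 + 5 = 475

475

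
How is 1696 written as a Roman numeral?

Convert 1696 to Roman numerals:
  1696 contains 1×1000 (M)
  696 contains 1×500 (D)
  196 contains 1×100 (C)
  96 contains 1×90 (XC)
  6 contains 1×5 (V)
  1 contains 1×1 (I)

MDCXCVI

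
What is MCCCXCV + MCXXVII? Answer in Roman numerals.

MCCCXCV = 1395
MCXXVII = 1127
1395 + 1127 = 2522

MMDXXII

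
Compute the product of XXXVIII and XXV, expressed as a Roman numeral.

XXXVIII = 38
XXV = 25
38 × 25 = 950

CML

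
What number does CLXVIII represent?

CLXVIII: C=100, L=50, X=10, V=5, I=1, I=1, I=1
100 + 50 + 10 + 5 + 1 + 1 + 1 = 168

168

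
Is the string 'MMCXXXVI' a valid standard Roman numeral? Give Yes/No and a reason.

'MMCXXXVI': Check the rules: uses only the symbols I, V, X, L, C, D, M; no symbol is repeated more than three times in a row; V, L and D each appear at most once; no smaller symbol precedes a larger one (values never increase from left to right). Value: M (1000) + M (1000) + C (100) + X (10) + X (10) + X (10) + V (5) + I (1) = 2136. So it is a valid standard Roman numeral.

Yes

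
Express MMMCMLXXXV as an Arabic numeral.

MMMCMLXXXV: M=1000, M=1000, M=1000, CM=900, L=50, X=10, X=10, X=10, V=5
1000 + 1000 + 1000 + 900 + 50 + 10 + 10 + 10 + 5 = 3985

3985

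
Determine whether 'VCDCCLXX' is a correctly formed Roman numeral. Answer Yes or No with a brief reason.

'VCDCCLXX': Invalid subtractive combination: VC

No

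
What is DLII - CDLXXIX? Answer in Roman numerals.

DLII = 552
CDLXXIX = 479
552 - 479 = 73

LXXIII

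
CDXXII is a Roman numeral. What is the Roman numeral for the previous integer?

CDXXII = 422; previous is 421

CDXXI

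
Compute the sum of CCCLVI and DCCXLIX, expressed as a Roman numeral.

CCCLVI = 356
DCCXLIX = 749
356 + 749 = 1105

MCV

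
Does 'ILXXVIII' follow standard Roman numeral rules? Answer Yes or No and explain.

'ILXXVIII': Invalid subtractive combination: IL

No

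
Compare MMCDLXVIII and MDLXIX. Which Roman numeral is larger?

MMCDLXVIII = 2468
MDLXIX = 1569
2468 is larger

MMCDLXVIII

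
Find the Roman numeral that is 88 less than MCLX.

MCLX = 1160
1160 - 88 = 1072

MLXXII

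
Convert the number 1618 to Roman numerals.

Convert 1618 to Roman numerals:
  1618 contains 1×1000 (M)
  618 contains 1×500 (D)
  118 contains 1×100 (C)
  18 contains 1×10 (X)
  8 contains 1×5 (V)
  3 contains 3×1 (III)

MDCXVIII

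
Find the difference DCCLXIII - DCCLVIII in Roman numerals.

DCCLXIII = 763
DCCLVIII = 758
763 - 758 = 5

V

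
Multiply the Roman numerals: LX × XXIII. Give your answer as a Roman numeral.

LX = 60
XXIII = 23
60 × 23 = 1380

MCCCLXXX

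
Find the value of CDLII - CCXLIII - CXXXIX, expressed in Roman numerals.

CDLII = 452, CCXLIII = 243, CXXXIX = 139
452 - 243 = 209
209 - 139 = 70

LXX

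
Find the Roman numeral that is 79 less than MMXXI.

MMXXI = 2021
2021 - 79 = 1942

MCMXLII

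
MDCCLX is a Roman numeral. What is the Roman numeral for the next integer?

MDCCLX = 1760, so the next integer is 1760 + 1 = 1761

MDCCLXI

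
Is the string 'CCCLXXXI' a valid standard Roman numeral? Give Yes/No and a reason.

'CCCLXXXI': Check the rules: uses only the symbols I, V, X, L, C, D, M; no symbol is repeated more than three times in a row; V, L and D each appear at most once; no smaller symbol precedes a larger one (values never increase from left to right). Value: C (100) + C (100) + C (100) + L (50) + X (10) + X (10) + X (10) + I (1) = 381. So it is a valid standard Roman numeral.

Yes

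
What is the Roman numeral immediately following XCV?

XCV = 95; next is 96

XCVI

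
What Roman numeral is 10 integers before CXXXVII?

CXXXVII = 137
137 - 10 = 127

CXXVII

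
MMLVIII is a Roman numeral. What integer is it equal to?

MMLVIII: M=1000, M=1000, L=50, V=5, I=1, I=1, I=1
1000 + 1000 + 50 + 5 + 1 + 1 + 1 = 2058

2058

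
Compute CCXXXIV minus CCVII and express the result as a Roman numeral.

CCXXXIV = 234
CCVII = 207
234 - 207 = 27

XXVII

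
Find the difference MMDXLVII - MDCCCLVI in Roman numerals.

MMDXLVII = 2547
MDCCCLVI = 1856
2547 - 1856 = 691

DCXCI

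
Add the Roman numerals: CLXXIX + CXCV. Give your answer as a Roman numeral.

CLXXIX = 179
CXCV = 195
179 + 195 = 374

CCCLXXIV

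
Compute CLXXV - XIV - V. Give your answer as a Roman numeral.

CLXXV = 175, XIV = 14, V = 5
175 - 14 = 161
161 - 5 = 156

CLVI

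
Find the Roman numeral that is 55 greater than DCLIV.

DCLIV = 654
654 + 55 = 709

DCCIX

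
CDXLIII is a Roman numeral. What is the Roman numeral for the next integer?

CDXLIII = 443; next is 444

CDXLIV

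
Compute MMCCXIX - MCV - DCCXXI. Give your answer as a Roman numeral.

MMCCXIX = 2219, MCV = 1105, DCCXXI = 721
2219 - 1105 = 1114
1114 - 721 = 393

CCCXCIII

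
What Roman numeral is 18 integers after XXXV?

XXXV = 35
35 + 18 = 53

LIII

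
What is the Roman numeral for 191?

Convert 191 to Roman numerals:
  191 contains 1×100 (C)
  91 contains 1×90 (XC)
  1 contains 1×1 (I)

CXCI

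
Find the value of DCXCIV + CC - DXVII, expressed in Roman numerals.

DCXCIV = 694, CC = 200, DXVII = 517
694 + 200 = 894
894 - 517 = 377

CCCLXXVII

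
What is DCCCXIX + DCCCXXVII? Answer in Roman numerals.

DCCCXIX = 819
DCCCXXVII = 827
819 + 827 = 1646

MDCXLVI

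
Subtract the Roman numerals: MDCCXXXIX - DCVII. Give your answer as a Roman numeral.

MDCCXXXIX = 1739
DCVII = 607
1739 - 607 = 1132

MCXXXII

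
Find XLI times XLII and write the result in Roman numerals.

XLI = 41
XLII = 42
41 × 42 = 1722

MDCCXXII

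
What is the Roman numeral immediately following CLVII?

CLVII = 157, so the next integer is 157 + 1 = 158

CLVIII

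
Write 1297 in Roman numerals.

Convert 1297 to Roman numerals:
  1297 contains 1×1000 (M)
  297 contains 2×100 (CC)
  97 contains 1×90 (XC)
  7 contains 1×5 (V)
  2 contains 2×1 (II)

MCCXCVII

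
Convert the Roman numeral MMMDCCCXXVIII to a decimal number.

MMMDCCCXXVIII: M=1000, M=1000, M=1000, D=500, C=100, C=100, C=100, X=10, X=10, V=5, I=1, I=1, I=1
1000 + 1000 + 1000 + 500 + 100 + 100 + 100 + 10 + 10 + 5 + 1 + 1 + 1 = 3828

3828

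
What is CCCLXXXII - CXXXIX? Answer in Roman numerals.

CCCLXXXII = 382
CXXXIX = 139
382 - 139 = 243

CCXLIII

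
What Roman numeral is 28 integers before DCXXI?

DCXXI = 621
621 - 28 = 593

DXCIII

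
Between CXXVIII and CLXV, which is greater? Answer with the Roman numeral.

CXXVIII = 128
CLXV = 165
165 is larger

CLXV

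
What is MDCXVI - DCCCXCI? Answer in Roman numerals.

MDCXVI = 1616
DCCCXCI = 891
1616 - 891 = 725

DCCXXV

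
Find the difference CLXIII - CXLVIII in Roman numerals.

CLXIII = 163
CXLVIII = 148
163 - 148 = 15

XV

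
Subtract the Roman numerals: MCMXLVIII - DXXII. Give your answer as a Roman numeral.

MCMXLVIII = 1948
DXXII = 522
1948 - 522 = 1426

MCDXXVI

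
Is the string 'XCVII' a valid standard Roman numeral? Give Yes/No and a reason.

'XCVII': Check the rules: uses only the symbols I, V, X, L, C, D, M; no symbol is repeated more than three times in a row; V, L and D each appear at most once; the only place a smaller symbol precedes a larger one is the allowed subtractive pair XC, the symbol right after such a pair (if any) is smaller than the pair's first symbol, and otherwise the values never increase from left to right. Value: XC (90) + V (5) + I (1) + I (1) = 97. So it is a valid standard Roman numeral.

Yes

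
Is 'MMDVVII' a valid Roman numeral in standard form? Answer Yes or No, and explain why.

'MMDVVII': V should not appear more than once

No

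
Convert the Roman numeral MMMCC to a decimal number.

MMMCC: M=1000, M=1000, M=1000, C=100, C=100
1000 + 1000 + 1000 + 100 + 100 = 3200

3200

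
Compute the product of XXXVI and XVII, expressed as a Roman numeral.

XXXVI = 36
XVII = 17
36 × 17 = 612

DCXII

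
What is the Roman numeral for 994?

Convert 994 to Roman numerals:
  994 contains 1×900 (CM)
  94 contains 1×90 (XC)
  4 contains 1×4 (IV)

CMXCIV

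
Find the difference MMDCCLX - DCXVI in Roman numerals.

MMDCCLX = 2760
DCXVI = 616
2760 - 616 = 2144

MMCXLIV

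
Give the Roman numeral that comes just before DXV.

DXV = 515, so the previous integer is 515 - 1 = 514

DXIV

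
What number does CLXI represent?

CLXI: C=100, L=50, X=10, I=1
100 + 50 + 10 + 1 = 161

161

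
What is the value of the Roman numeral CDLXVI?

CDLXVI: CD=400, L=50, X=10, V=5, I=1
400 + 50 + 10 + 5 + 1 = 466

466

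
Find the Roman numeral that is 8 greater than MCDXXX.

MCDXXX = 1430
1430 + 8 = 1438

MCDXXXVIII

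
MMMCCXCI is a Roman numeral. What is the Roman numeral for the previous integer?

MMMCCXCI = 3291, so the previous integer is 3291 - 1 = 3290

MMMCCXC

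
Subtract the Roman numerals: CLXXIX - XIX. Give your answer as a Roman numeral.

CLXXIX = 179
XIX = 19
179 - 19 = 160

CLX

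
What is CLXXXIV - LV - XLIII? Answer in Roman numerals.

CLXXXIV = 184, LV = 55, XLIII = 43
184 - 55 = 129
129 - 43 = 86

LXXXVI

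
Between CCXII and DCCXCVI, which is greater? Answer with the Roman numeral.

CCXII = 212
DCCXCVI = 796
796 is larger

DCCXCVI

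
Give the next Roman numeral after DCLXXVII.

DCLXXVII = 677; next is 678

DCLXXVIII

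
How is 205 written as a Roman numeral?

Convert 205 to Roman numerals:
  205 contains 2×100 (CC)
  5 contains 1×5 (V)

CCV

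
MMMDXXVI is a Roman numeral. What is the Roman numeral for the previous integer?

MMMDXXVI = 3526; previous is 3525

MMMDXXV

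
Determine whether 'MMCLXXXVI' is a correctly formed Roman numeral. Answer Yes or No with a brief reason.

'MMCLXXXVI': Check the rules: uses only the symbols I, V, X, L, C, D, M; no symbol is repeated more than three times in a row; V, L and D each appear at most once; no smaller symbol precedes a larger one (values never increase from left to right). Value: M (1000) + M (1000) + C (100) + L (50) + X (10) + X (10) + X (10) + V (5) + I (1) = 2186. So it is a valid standard Roman numeral.

Yes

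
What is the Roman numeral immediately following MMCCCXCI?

MMCCCXCI = 2391; next is 2392

MMCCCXCII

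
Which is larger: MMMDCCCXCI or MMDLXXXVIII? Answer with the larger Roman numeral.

MMMDCCCXCI = 3891
MMDLXXXVIII = 2588
3891 is larger

MMMDCCCXCI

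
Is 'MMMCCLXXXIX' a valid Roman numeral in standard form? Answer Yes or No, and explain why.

'MMMCCLXXXIX': Check the rules: uses only the symbols I, V, X, L, C, D, M; no symbol is repeated more than three times in a row; V, L and D each appear at most once; the only place a smaller symbol precedes a larger one is the allowed subtractive pair IX, the symbol right after such a pair (if any) is smaller than the pair's first symbol, and otherwise the values never increase from left to right. Value: M (1000) + M (1000) + M (1000) + C (100) + C (100) + L (50) + X (10) + X (10) + X (10) + IX (9) = 3289. So it is a valid standard Roman numeral.

Yes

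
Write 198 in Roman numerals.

Convert 198 to Roman numerals:
  198 contains 1×100 (C)
  98 contains 1×90 (XC)
  8 contains 1×5 (V)
  3 contains 3×1 (III)

CXCVIII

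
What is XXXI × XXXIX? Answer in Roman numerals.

XXXI = 31
XXXIX = 39
31 × 39 = 1209

MCCIX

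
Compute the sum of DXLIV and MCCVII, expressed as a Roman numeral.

DXLIV = 544
MCCVII = 1207
544 + 1207 = 1751

MDCCLI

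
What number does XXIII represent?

XXIII: X=10, X=10, I=1, I=1, I=1
10 + 10 + 1 + 1 + 1 = 23

23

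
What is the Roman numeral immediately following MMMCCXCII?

MMMCCXCII = 3292, so the next integer is 3292 + 1 = 3293

MMMCCXCIII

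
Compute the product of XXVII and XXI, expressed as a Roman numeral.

XXVII = 27
XXI = 21
27 × 21 = 567

DLXVII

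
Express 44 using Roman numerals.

Convert 44 to Roman numerals:
  44 contains 1×40 (XL)
  4 contains 1×4 (IV)

XLIV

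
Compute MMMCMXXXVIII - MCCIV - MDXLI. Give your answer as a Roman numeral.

MMMCMXXXVIII = 3938, MCCIV = 1204, MDXLI = 1541
3938 - 1204 = 2734
2734 - 1541 = 1193

MCXCIII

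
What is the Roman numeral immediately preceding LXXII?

LXXII = 72; previous is 71

LXXI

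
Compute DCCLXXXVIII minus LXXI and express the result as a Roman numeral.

DCCLXXXVIII = 788
LXXI = 71
788 - 71 = 717

DCCXVII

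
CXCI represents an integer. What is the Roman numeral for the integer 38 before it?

CXCI = 191
191 - 38 = 153

CLIII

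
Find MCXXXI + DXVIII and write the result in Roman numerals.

MCXXXI = 1131
DXVIII = 518
1131 + 518 = 1649

MDCXLIX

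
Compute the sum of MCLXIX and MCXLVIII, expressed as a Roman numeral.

MCLXIX = 1169
MCXLVIII = 1148
1169 + 1148 = 2317

MMCCCXVII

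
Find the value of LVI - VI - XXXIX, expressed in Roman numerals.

LVI = 56, VI = 6, XXXIX = 39
56 - 6 = 50
50 - 39 = 11

XI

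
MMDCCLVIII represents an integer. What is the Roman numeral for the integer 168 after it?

MMDCCLVIII = 2758
2758 + 168 = 2926

MMCMXXVI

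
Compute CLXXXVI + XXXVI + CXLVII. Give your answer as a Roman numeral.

CLXXXVI = 186, XXXVI = 36, CXLVII = 147
186 + 36 = 222
222 + 147 = 369

CCCLXIX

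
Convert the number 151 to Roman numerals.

Convert 151 to Roman numerals:
  151 contains 1×100 (C)
  51 contains 1×50 (L)
  1 contains 1×1 (I)

CLI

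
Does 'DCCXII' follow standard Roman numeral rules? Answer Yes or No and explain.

'DCCXII': Check the rules: uses only the symbols I, V, X, L, C, D, M; no symbol is repeated more than three times in a row; V, L and D each appear at most once; no smaller symbol precedes a larger one (values never increase from left to right). Value: D (500) + C (100) + C (100) + X (10) + I (1) + I (1) = 712. So it is a valid standard Roman numeral.

Yes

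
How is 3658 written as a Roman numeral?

Convert 3658 to Roman numerals:
  3658 contains 3×1000 (MMM)
  658 contains 1×500 (D)
  158 contains 1×100 (C)
  58 contains 1×50 (L)
  8 contains 1×5 (V)
  3 contains 3×1 (III)

MMMDCLVIII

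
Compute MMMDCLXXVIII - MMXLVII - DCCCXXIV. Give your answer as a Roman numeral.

MMMDCLXXVIII = 3678, MMXLVII = 2047, DCCCXXIV = 824
3678 - 2047 = 1631
1631 - 824 = 807

DCCCVII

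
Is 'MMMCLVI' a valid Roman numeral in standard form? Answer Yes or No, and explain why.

'MMMCLVI': Check the rules: uses only the symbols I, V, X, L, C, D, M; no symbol is repeated more than three times in a row; V, L and D each appear at most once; no smaller symbol precedes a larger one (values never increase from left to right). Value: M (1000) + M (1000) + M (1000) + C (100) + L (50) + V (5) + I (1) = 3156. So it is a valid standard Roman numeral.

Yes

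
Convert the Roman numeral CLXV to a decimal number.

CLXV: C=100, L=50, X=10, V=5
100 + 50 + 10 + 5 = 165

165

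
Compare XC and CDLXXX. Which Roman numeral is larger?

XC = 90
CDLXXX = 480
480 is larger

CDLXXX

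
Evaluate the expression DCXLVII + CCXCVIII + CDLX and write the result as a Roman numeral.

DCXLVII = 647, CCXCVIII = 298, CDLX = 460
647 + 298 = 945
945 + 460 = 1405

MCDV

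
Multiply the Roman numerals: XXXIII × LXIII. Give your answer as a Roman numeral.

XXXIII = 33
LXIII = 63
33 × 63 = 2079

MMLXXIX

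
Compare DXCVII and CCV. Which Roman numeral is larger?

DXCVII = 597
CCV = 205
597 is larger

DXCVII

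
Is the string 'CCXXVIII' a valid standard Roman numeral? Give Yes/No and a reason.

'CCXXVIII': Check the rules: uses only the symbols I, V, X, L, C, D, M; no symbol is repeated more than three times in a row; V, L and D each appear at most once; no smaller symbol precedes a larger one (values never increase from left to right). Value: C (100) + C (100) + X (10) + X (10) + V (5) + I (1) + I (1) + I (1) = 228. So it is a valid standard Roman numeral.

Yes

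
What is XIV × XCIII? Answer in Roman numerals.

XIV = 14
XCIII = 93
14 × 93 = 1302

MCCCII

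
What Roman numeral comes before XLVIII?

XLVIII = 48; previous is 47

XLVII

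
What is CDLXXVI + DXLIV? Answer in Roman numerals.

CDLXXVI = 476
DXLIV = 544
476 + 544 = 1020

MXX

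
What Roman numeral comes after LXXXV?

LXXXV = 85, so the next integer is 85 + 1 = 86

LXXXVI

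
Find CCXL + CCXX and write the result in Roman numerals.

CCXL = 240
CCXX = 220
240 + 220 = 460

CDLX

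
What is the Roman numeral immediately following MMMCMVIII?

MMMCMVIII = 3908, so the next integer is 3908 + 1 = 3909

MMMCMIX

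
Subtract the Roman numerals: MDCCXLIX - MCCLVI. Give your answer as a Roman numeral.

MDCCXLIX = 1749
MCCLVI = 1256
1749 - 1256 = 493

CDXCIII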